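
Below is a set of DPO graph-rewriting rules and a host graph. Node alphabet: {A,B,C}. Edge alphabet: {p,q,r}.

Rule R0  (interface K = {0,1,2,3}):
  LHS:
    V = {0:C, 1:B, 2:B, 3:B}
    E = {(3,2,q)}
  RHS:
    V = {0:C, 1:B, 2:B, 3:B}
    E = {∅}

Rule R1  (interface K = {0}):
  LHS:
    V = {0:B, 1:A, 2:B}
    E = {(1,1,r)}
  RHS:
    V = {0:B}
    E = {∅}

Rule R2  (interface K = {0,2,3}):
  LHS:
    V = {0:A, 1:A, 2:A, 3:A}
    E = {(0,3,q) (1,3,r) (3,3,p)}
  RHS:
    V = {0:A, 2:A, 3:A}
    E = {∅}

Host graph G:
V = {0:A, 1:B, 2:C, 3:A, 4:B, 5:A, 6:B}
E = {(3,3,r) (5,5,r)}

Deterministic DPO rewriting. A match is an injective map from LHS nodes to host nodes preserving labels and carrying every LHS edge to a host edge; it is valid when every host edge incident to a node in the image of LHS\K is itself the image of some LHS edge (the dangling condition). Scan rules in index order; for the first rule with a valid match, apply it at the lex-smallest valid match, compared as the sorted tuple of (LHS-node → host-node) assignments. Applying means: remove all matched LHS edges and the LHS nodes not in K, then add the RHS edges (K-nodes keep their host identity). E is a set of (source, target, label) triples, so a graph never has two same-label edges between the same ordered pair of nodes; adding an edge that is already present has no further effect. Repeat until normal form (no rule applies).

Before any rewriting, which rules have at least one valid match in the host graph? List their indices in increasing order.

Answer: [R1]

Steps:
R0: no valid match — LHS pattern not found
R1: 12 valid matches — {0↦1, 1↦3, 2↦4}, {0↦1, 1↦3, 2↦6}, {0↦1, 1↦5, 2↦4} (+9 more)
R2: no valid match — LHS pattern not found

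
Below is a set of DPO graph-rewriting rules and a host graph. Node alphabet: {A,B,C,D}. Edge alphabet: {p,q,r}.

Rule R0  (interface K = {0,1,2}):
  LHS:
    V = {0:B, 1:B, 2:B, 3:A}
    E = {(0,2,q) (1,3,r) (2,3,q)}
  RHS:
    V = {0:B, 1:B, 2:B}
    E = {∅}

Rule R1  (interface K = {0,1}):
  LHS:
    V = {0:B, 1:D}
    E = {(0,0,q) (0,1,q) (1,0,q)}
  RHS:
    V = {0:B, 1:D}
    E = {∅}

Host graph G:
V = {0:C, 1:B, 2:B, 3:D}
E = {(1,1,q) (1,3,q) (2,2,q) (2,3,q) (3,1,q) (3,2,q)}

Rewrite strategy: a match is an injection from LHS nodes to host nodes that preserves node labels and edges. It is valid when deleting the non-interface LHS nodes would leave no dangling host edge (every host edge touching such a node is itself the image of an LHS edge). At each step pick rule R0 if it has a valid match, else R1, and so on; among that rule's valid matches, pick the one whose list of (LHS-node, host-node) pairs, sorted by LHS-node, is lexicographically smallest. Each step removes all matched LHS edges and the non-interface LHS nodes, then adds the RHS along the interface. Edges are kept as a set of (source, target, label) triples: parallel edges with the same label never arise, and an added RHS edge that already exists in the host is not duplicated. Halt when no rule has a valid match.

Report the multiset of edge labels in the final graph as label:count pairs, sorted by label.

initial: |V|=4 |E|=6  E = 1-q->1 1-q->3 2-q->2 2-q->3 3-q->1 3-q->2
step 1: apply R1 at {0↦1, 1↦3}  → |V|=4 |E|=3  E = 2-q->2 2-q->3 3-q->2
step 2: apply R1 at {0↦2, 1↦3}  → |V|=4 |E|=0  E = ∅
final graph: no rule applies after step 2
NF edges: []

Answer: (no edges)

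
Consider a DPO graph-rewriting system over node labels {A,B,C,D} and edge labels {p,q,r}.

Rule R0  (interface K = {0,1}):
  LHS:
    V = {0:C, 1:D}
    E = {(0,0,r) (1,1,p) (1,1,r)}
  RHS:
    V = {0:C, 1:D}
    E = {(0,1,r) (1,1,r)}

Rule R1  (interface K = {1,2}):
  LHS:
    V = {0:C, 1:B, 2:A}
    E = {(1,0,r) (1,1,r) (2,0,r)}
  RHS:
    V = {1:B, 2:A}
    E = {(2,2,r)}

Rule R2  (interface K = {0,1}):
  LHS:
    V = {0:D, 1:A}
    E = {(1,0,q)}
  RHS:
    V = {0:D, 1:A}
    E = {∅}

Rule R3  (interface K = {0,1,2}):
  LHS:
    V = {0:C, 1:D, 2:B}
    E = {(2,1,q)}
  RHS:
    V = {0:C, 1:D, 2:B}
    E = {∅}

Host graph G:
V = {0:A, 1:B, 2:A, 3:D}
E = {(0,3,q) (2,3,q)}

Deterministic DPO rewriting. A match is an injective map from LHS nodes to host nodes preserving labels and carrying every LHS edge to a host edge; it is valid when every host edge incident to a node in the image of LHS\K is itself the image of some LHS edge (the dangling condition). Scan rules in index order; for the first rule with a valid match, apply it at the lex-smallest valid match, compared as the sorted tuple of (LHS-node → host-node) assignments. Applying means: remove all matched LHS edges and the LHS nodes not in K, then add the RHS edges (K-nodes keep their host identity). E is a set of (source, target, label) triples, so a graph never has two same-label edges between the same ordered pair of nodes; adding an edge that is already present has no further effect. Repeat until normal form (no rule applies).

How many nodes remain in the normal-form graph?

start.  V:4 E:2  edges: 0-q->3 2-q->3
1. fire R2 via {0↦3, 1↦0}  →  V:4 E:1  edges: 2-q->3
2. fire R2 via {0↦3, 1↦2}  →  V:4 E:0  edges: ∅
final graph: no rule applies after step 2
NF nodes: {0:A, 1:B, 2:A, 3:D}

Answer: 4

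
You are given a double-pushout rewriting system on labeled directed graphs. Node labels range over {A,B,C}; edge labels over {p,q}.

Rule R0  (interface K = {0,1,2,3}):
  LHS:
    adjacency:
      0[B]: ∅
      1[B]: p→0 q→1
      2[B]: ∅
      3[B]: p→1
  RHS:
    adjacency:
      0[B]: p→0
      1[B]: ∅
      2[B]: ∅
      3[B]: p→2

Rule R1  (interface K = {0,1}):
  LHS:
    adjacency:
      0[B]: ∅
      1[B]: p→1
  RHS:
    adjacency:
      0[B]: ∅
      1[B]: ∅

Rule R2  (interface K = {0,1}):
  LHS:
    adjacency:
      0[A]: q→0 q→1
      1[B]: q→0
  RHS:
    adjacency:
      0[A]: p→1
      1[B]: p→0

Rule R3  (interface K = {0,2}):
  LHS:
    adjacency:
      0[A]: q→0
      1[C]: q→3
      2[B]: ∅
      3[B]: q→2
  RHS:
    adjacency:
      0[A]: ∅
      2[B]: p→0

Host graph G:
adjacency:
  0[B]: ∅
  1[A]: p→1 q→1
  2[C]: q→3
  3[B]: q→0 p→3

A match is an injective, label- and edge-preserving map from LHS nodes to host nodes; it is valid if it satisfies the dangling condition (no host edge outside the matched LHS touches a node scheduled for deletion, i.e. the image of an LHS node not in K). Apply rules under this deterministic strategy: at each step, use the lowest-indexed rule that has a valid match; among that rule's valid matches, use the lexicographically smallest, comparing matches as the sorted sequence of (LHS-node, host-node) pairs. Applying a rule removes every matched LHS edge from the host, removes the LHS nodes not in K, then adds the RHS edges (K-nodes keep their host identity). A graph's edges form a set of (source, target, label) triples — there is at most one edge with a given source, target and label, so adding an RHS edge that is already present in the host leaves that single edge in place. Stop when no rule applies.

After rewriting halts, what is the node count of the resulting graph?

Answer: 2

Derivation:
start.  V:4 E:5  edges: 1-p->1 1-q->1 2-q->3 3-q->0 3-p->3
1. fire R1 via {0↦0, 1↦3}  →  V:4 E:4  edges: 1-p->1 1-q->1 2-q->3 3-q->0
2. fire R3 via {0↦1, 1↦2, 2↦0, 3↦3}  →  V:2 E:2  edges: 0-p->1 1-p->1
halt: no rule applies after step 2
NF nodes: {0:B, 1:A}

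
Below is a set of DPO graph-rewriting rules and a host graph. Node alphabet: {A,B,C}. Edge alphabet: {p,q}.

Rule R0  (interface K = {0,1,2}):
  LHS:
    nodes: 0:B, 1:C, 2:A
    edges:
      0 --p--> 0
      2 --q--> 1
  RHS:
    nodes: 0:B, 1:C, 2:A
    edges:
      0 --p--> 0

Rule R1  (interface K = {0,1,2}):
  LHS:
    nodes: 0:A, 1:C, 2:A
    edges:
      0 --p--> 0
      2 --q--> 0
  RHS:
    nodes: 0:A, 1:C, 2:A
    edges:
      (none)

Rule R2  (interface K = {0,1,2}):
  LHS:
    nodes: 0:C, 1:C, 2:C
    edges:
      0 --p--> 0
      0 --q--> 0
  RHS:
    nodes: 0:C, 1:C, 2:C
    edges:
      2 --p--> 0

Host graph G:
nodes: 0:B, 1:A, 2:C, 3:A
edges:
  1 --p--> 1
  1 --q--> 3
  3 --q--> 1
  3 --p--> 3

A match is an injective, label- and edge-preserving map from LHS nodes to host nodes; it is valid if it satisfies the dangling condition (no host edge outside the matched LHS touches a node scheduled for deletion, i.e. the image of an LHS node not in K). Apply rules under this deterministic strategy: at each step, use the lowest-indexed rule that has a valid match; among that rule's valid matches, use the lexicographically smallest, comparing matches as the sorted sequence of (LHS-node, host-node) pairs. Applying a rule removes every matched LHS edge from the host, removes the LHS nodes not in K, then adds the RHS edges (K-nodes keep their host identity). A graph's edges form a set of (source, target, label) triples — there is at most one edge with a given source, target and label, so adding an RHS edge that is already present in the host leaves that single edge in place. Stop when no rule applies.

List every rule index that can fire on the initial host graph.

R0: no valid match — LHS pattern not found
R1: 2 valid matches — {0↦1, 1↦2, 2↦3}, {0↦3, 1↦2, 2↦1}
R2: no valid match — LHS pattern not found

Answer: [R1]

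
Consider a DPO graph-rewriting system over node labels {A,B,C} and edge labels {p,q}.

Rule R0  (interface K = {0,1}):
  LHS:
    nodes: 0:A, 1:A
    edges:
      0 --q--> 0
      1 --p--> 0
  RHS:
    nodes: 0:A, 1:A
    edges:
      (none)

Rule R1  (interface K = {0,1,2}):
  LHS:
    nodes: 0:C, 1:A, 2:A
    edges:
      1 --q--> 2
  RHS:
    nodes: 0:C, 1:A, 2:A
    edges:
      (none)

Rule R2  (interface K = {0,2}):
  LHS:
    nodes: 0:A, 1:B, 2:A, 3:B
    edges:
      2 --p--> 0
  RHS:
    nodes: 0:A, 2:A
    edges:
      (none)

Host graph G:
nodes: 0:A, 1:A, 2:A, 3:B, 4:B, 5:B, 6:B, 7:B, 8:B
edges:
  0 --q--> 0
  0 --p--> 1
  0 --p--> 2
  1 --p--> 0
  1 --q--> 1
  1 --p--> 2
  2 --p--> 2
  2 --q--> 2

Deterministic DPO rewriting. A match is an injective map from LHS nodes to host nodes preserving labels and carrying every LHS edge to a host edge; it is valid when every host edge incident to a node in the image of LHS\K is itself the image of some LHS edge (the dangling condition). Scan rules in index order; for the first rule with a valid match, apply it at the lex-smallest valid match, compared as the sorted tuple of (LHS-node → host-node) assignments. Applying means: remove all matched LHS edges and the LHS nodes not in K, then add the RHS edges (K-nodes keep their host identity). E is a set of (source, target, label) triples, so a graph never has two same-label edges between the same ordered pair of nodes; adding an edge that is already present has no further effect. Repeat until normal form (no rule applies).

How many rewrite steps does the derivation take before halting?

start.  V:9 E:8  edges: 0-q->0 0-p->1 0-p->2 1-p->0 1-q->1 1-p->2 2-p->2 2-q->2
1. fire R0 via {0↦0, 1↦1}  →  V:9 E:6  edges: 0-p->1 0-p->2 1-q->1 1-p->2 2-p->2 2-q->2
2. fire R0 via {0↦1, 1↦0}  →  V:9 E:4  edges: 0-p->2 1-p->2 2-p->2 2-q->2
3. fire R0 via {0↦2, 1↦0}  →  V:9 E:2  edges: 1-p->2 2-p->2
4. fire R2 via {0↦2, 1↦3, 2↦1, 3↦4}  →  V:7 E:1  edges: 2-p->2
halt: no rule applies after step 4

Answer: 4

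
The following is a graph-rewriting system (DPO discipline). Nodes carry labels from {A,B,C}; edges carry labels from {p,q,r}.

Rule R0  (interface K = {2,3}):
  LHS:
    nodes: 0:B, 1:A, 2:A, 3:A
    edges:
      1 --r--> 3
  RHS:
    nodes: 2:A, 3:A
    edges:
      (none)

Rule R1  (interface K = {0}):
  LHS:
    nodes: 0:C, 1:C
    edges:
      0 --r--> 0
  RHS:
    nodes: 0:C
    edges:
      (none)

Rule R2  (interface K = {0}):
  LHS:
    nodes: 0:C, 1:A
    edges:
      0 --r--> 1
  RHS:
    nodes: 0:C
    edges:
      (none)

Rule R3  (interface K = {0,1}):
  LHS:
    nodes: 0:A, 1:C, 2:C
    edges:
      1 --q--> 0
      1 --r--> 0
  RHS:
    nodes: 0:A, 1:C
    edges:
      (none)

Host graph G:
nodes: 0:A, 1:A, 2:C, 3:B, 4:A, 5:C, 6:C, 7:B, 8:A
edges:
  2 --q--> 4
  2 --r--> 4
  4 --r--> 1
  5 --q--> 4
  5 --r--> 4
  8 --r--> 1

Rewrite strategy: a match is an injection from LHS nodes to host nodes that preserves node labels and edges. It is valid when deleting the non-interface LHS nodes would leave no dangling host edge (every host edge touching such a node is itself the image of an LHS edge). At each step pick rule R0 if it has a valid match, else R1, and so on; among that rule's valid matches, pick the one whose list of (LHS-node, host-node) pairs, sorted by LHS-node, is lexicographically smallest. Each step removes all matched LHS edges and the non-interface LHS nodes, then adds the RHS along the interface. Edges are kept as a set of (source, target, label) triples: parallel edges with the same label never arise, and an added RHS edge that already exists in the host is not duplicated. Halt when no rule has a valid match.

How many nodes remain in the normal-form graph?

initial: |V|=9 |E|=6  E = 2-q->4 2-r->4 4-r->1 5-q->4 5-r->4 8-r->1
step 1: apply R0 at {0↦3, 1↦8, 2↦0, 3↦1}  → |V|=7 |E|=5  E = 2-q->4 2-r->4 4-r->1 5-q->4 5-r->4
step 2: apply R3 at {0↦4, 1↦2, 2↦6}  → |V|=6 |E|=3  E = 4-r->1 5-q->4 5-r->4
step 3: apply R3 at {0↦4, 1↦5, 2↦2}  → |V|=5 |E|=1  E = 4-r->1
step 4: apply R0 at {0↦7, 1↦4, 2↦0, 3↦1}  → |V|=3 |E|=0  E = ∅
final graph: no rule applies after step 4
NF nodes: {0:A, 1:A, 5:C}

Answer: 3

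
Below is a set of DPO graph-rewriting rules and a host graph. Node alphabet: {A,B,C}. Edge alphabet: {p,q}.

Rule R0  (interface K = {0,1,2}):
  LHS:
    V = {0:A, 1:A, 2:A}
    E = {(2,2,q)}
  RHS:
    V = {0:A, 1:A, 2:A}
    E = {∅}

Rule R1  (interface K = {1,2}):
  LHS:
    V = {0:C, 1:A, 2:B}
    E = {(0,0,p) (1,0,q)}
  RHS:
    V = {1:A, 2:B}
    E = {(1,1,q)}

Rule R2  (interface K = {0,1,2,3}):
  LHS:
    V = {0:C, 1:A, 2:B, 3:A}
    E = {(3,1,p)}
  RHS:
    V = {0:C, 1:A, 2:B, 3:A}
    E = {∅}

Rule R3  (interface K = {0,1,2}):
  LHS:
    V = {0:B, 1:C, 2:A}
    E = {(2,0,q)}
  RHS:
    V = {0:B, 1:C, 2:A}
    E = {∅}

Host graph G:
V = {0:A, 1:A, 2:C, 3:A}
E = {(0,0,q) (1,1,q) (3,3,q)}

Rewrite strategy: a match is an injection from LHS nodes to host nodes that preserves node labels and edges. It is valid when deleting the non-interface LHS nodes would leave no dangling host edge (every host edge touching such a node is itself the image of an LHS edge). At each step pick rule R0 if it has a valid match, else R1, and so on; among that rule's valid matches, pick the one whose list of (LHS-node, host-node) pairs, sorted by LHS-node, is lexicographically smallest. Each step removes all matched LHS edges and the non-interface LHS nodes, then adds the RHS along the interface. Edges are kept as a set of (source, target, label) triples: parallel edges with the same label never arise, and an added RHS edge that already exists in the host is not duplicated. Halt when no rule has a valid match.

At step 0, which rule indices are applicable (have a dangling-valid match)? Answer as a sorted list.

R0: 6 valid matches — {0↦0, 1↦1, 2↦3}, {0↦0, 1↦3, 2↦1}, {0↦1, 1↦0, 2↦3} (+3 more)
R1: no valid match — LHS pattern not found
R2: no valid match — LHS pattern not found
R3: no valid match — LHS pattern not found

Answer: [R0]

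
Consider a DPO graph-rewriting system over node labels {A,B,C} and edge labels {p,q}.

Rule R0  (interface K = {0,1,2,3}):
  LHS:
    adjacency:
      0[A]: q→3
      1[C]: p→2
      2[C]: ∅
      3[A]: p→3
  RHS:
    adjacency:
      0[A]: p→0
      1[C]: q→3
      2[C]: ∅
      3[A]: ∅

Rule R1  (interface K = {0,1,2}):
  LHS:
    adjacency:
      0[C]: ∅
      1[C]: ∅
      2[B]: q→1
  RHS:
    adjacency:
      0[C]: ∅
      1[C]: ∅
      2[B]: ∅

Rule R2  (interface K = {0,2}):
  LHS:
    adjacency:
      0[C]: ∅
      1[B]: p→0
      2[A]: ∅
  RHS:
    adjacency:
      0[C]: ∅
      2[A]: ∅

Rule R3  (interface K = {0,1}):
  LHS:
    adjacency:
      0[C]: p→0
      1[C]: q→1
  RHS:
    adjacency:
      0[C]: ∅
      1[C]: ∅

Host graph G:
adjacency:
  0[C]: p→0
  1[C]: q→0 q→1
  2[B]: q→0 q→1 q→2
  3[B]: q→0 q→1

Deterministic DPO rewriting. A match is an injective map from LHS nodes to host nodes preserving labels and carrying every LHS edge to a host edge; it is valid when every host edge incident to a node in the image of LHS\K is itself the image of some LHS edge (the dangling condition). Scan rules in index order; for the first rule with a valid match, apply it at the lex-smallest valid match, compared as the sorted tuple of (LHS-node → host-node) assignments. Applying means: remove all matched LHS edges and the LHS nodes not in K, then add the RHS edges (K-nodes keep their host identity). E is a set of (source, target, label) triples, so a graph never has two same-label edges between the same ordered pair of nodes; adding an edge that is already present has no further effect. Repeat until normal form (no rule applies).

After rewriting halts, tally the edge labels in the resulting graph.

start.  V:4 E:8  edges: 0-p->0 1-q->0 1-q->1 2-q->0 2-q->1 2-q->2 3-q->0 3-q->1
1. fire R1 via {0↦0, 1↦1, 2↦2}  →  V:4 E:7  edges: 0-p->0 1-q->0 1-q->1 2-q->0 2-q->2 3-q->0 3-q->1
2. fire R1 via {0↦0, 1↦1, 2↦3}  →  V:4 E:6  edges: 0-p->0 1-q->0 1-q->1 2-q->0 2-q->2 3-q->0
3. fire R1 via {0↦1, 1↦0, 2↦2}  →  V:4 E:5  edges: 0-p->0 1-q->0 1-q->1 2-q->2 3-q->0
4. fire R1 via {0↦1, 1↦0, 2↦3}  →  V:4 E:4  edges: 0-p->0 1-q->0 1-q->1 2-q->2
5. fire R3 via {0↦0, 1↦1}  →  V:4 E:2  edges: 1-q->0 2-q->2
final graph: no rule applies after step 5
NF edges: [(1, 0, 'q'), (2, 2, 'q')]

Answer: q:2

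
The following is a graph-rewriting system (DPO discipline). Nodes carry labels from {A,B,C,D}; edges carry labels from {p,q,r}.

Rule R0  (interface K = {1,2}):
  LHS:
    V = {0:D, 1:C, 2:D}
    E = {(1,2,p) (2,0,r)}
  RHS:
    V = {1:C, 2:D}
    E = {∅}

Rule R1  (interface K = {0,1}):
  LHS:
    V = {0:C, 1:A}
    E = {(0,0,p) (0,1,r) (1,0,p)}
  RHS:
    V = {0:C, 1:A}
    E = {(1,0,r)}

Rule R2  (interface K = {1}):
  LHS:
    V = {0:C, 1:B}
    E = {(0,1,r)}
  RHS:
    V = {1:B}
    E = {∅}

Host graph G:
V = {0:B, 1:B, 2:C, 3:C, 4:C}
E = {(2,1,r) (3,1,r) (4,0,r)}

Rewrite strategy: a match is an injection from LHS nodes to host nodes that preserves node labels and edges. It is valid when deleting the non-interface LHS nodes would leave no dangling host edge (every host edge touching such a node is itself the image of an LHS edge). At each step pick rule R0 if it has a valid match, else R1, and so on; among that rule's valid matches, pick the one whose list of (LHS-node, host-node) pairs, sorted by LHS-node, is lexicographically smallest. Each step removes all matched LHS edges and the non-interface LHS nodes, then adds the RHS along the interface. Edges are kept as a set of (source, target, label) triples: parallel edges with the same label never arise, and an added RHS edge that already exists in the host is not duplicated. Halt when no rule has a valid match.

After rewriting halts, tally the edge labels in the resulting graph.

initial: |V|=5 |E|=3  E = 2-r->1 3-r->1 4-r->0
step 1: apply R2 at {0↦2, 1↦1}  → |V|=4 |E|=2  E = 3-r->1 4-r->0
step 2: apply R2 at {0↦3, 1↦1}  → |V|=3 |E|=1  E = 4-r->0
step 3: apply R2 at {0↦4, 1↦0}  → |V|=2 |E|=0  E = ∅
final graph: no rule applies after step 3
NF edges: []

Answer: (no edges)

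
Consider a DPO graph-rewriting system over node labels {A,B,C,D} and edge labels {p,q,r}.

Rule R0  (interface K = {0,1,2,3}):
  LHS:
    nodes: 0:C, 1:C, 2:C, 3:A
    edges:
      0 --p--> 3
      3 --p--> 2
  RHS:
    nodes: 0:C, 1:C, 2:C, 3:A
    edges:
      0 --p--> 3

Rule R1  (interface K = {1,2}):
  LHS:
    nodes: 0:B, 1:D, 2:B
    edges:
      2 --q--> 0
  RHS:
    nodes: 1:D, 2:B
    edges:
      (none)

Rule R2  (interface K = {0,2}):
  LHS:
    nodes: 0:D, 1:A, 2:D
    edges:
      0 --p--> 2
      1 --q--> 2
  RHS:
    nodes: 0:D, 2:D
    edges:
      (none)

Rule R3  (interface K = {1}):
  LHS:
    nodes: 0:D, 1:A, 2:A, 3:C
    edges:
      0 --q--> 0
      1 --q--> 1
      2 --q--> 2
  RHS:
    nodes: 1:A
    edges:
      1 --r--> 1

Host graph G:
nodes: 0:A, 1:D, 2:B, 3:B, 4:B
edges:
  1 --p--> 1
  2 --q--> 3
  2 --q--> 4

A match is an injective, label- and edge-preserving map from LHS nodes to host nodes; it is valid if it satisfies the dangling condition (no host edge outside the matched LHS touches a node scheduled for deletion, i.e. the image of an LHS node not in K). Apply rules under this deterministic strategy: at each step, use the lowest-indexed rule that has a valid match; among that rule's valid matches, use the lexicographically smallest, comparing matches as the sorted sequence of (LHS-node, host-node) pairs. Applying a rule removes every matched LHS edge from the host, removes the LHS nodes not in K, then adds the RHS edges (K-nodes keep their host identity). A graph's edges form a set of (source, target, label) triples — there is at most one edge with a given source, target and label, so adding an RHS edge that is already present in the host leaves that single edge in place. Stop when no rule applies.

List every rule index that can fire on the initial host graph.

Answer: [R1]

Rewrite trace:
R0: no valid match — LHS pattern not found
R1: 2 valid matches — {0↦3, 1↦1, 2↦2}, {0↦4, 1↦1, 2↦2}
R2: no valid match — LHS pattern not found
R3: no valid match — LHS pattern not found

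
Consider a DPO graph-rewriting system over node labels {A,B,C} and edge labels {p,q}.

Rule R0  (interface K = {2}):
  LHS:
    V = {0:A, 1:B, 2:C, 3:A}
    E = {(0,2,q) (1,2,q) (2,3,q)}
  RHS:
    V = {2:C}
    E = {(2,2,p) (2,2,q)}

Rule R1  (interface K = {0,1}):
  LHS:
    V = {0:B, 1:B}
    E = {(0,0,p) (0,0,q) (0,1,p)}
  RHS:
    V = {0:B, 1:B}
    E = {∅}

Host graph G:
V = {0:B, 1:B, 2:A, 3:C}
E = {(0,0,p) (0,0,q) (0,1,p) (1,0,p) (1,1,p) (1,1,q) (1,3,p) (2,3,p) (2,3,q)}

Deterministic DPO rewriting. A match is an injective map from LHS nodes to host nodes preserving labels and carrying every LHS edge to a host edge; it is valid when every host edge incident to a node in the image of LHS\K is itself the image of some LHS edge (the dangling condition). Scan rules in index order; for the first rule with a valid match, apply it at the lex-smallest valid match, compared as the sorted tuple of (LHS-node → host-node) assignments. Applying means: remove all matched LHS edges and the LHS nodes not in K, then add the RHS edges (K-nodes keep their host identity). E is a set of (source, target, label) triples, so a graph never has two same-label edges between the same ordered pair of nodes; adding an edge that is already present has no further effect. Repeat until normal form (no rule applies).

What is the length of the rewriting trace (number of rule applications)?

Answer: 2

Steps:
initial: |V|=4 |E|=9  E = 0-p->0 0-q->0 0-p->1 1-p->0 1-p->1 1-q->1 1-p->3 2-p->3 2-q->3
step 1: apply R1 at {0↦0, 1↦1}  → |V|=4 |E|=6  E = 1-p->0 1-p->1 1-q->1 1-p->3 2-p->3 2-q->3
step 2: apply R1 at {0↦1, 1↦0}  → |V|=4 |E|=3  E = 1-p->3 2-p->3 2-q->3
normal form: no rule applies after step 2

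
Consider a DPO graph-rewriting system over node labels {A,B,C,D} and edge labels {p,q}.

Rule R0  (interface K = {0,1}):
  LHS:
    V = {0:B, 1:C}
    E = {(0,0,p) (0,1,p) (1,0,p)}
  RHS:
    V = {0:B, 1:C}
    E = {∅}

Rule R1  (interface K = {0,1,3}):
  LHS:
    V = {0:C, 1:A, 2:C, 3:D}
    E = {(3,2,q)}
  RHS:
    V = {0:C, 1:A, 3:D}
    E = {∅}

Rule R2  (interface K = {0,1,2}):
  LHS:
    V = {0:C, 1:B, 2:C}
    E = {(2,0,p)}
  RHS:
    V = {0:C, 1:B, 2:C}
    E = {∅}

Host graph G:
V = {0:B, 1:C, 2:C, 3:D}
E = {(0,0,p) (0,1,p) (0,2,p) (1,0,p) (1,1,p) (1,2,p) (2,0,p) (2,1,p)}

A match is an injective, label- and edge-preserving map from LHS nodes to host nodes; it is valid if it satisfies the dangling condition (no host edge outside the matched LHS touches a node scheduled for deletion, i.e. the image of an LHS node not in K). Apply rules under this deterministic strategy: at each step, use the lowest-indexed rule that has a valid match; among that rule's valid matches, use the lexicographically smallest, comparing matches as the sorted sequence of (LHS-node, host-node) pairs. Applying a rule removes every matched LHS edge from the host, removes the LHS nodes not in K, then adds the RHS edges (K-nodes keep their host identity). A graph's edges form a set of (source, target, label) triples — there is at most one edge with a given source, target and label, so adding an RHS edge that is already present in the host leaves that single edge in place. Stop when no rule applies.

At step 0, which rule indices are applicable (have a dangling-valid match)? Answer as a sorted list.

R0: 2 valid matches — {0↦0, 1↦1}, {0↦0, 1↦2}
R1: no valid match — LHS pattern not found
R2: 2 valid matches — {0↦1, 1↦0, 2↦2}, {0↦2, 1↦0, 2↦1}

Answer: [R0,R2]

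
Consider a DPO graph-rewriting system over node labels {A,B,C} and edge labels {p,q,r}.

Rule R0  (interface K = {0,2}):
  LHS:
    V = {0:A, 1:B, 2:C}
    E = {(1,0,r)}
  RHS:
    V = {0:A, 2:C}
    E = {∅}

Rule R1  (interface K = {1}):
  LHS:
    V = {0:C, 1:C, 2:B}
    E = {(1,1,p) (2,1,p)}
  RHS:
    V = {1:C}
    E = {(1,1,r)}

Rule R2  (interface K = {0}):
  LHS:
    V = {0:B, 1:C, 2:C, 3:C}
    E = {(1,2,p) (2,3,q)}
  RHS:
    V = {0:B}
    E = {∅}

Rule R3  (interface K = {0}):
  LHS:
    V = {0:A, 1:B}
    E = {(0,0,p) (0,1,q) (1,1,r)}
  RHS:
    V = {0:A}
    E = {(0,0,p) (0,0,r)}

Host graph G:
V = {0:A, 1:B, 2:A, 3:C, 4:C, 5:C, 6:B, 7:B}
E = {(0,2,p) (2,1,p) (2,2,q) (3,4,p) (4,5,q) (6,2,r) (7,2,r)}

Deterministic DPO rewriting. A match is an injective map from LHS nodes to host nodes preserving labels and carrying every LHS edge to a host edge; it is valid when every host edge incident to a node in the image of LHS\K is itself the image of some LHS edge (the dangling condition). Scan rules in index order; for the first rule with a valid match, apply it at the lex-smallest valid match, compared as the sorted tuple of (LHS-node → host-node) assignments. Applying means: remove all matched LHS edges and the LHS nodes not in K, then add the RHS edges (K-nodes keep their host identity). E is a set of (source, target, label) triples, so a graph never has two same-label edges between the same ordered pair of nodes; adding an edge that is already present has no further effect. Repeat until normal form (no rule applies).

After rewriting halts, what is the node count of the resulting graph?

[0] host  ⇒  8 nodes, 7 edges  {0-p->2 2-p->1 2-q->2 3-p->4 4-q->5 6-r->2 7-r->2}
[1] R0 @ {0↦2, 1↦6, 2↦3}  ⇒  7 nodes, 6 edges  {0-p->2 2-p->1 2-q->2 3-p->4 4-q->5 7-r->2}
[2] R0 @ {0↦2, 1↦7, 2↦3}  ⇒  6 nodes, 5 edges  {0-p->2 2-p->1 2-q->2 3-p->4 4-q->5}
[3] R2 @ {0↦1, 1↦3, 2↦4, 3↦5}  ⇒  3 nodes, 3 edges  {0-p->2 2-p->1 2-q->2}
normal form: no rule applies after step 3
NF nodes: {0:A, 1:B, 2:A}

Answer: 3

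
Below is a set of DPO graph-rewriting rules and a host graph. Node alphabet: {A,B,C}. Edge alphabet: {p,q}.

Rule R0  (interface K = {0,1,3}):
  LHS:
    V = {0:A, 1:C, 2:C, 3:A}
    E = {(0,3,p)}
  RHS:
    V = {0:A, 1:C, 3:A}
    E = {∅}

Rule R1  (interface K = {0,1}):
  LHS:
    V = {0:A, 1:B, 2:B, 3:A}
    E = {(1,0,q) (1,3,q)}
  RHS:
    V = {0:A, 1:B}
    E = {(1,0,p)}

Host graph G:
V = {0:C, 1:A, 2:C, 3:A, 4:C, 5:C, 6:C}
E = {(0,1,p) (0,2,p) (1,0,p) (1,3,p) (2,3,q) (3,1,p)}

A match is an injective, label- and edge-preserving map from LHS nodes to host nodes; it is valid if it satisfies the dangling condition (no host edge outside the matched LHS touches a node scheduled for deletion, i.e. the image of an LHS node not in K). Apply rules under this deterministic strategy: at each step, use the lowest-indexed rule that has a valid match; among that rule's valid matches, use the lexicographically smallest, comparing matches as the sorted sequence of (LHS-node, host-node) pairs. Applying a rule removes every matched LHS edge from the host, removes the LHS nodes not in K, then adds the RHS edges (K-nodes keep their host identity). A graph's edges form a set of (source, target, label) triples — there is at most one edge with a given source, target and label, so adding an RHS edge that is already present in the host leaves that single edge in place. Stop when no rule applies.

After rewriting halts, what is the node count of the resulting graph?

start.  V:7 E:6  edges: 0-p->1 0-p->2 1-p->0 1-p->3 2-q->3 3-p->1
1. fire R0 via {0↦1, 1↦0, 2↦4, 3↦3}  →  V:6 E:5  edges: 0-p->1 0-p->2 1-p->0 2-q->3 3-p->1
2. fire R0 via {0↦3, 1↦0, 2↦5, 3↦1}  →  V:5 E:4  edges: 0-p->1 0-p->2 1-p->0 2-q->3
normal form: no rule applies after step 2
NF nodes: {0:C, 1:A, 2:C, 3:A, 6:C}

Answer: 5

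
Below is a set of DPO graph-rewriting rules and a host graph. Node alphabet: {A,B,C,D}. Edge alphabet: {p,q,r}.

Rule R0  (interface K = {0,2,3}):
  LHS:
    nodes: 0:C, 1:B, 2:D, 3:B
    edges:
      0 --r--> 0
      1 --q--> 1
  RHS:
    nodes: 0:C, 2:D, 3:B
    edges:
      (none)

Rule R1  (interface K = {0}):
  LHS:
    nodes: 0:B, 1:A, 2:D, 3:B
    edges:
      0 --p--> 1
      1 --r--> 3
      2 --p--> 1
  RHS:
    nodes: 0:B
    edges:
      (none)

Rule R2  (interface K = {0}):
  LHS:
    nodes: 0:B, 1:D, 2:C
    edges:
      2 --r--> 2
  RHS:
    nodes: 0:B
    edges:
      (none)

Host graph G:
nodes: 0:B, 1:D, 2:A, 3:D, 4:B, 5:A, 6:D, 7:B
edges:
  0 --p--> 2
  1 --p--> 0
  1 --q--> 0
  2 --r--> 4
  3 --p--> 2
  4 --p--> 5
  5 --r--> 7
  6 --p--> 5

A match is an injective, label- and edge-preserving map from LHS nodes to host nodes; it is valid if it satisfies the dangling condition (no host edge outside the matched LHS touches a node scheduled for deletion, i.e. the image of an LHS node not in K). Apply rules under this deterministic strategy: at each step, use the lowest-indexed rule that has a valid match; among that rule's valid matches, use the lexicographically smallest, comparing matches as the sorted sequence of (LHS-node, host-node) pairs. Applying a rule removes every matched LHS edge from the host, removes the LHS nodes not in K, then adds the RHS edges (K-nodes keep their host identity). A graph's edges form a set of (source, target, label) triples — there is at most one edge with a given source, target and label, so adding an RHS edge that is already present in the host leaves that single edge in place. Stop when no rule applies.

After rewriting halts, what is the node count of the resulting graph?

Answer: 2

Rewrite trace:
[0] host  ⇒  8 nodes, 8 edges  {0-p->2 1-p->0 1-q->0 2-r->4 3-p->2 4-p->5 5-r->7 6-p->5}
[1] R1 @ {0↦4, 1↦5, 2↦6, 3↦7}  ⇒  5 nodes, 5 edges  {0-p->2 1-p->0 1-q->0 2-r->4 3-p->2}
[2] R1 @ {0↦0, 1↦2, 2↦3, 3↦4}  ⇒  2 nodes, 2 edges  {1-p->0 1-q->0}
halt: no rule applies after step 2
NF nodes: {0:B, 1:D}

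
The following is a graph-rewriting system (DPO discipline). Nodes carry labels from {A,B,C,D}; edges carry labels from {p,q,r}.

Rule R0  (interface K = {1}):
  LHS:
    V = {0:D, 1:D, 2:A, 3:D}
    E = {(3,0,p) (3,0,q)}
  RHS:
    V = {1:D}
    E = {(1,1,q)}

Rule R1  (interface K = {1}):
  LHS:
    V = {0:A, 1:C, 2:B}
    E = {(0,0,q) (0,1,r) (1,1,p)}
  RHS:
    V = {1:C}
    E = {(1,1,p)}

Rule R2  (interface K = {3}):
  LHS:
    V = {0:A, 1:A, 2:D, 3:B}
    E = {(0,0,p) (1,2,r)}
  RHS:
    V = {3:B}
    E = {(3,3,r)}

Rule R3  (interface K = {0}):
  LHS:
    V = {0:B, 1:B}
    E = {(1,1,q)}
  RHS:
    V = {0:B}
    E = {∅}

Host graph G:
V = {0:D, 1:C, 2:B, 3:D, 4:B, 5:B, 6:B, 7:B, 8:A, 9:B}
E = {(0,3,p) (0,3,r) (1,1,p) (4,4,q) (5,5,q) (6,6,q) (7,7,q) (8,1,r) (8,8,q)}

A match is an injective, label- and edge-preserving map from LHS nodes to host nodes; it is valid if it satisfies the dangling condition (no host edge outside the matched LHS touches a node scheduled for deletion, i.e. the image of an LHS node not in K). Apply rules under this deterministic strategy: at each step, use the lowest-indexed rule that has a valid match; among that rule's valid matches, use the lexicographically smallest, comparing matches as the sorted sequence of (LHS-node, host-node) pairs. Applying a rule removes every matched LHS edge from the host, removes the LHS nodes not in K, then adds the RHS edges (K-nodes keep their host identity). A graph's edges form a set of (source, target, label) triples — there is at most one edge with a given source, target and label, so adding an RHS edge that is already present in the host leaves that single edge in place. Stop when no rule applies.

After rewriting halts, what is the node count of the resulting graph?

Answer: 4

Rewrite trace:
initial: |V|=10 |E|=9  E = 0-p->3 0-r->3 1-p->1 4-q->4 5-q->5 6-q->6 7-q->7 8-r->1 8-q->8
step 1: apply R1 at {0↦8, 1↦1, 2↦2}  → |V|=8 |E|=7  E = 0-p->3 0-r->3 1-p->1 4-q->4 5-q->5 6-q->6 7-q->7
step 2: apply R3 at {0↦4, 1↦5}  → |V|=7 |E|=6  E = 0-p->3 0-r->3 1-p->1 4-q->4 6-q->6 7-q->7
step 3: apply R3 at {0↦4, 1↦6}  → |V|=6 |E|=5  E = 0-p->3 0-r->3 1-p->1 4-q->4 7-q->7
step 4: apply R3 at {0↦4, 1↦7}  → |V|=5 |E|=4  E = 0-p->3 0-r->3 1-p->1 4-q->4
step 5: apply R3 at {0↦9, 1↦4}  → |V|=4 |E|=3  E = 0-p->3 0-r->3 1-p->1
normal form: no rule applies after step 5
NF nodes: {0:D, 1:C, 3:D, 9:B}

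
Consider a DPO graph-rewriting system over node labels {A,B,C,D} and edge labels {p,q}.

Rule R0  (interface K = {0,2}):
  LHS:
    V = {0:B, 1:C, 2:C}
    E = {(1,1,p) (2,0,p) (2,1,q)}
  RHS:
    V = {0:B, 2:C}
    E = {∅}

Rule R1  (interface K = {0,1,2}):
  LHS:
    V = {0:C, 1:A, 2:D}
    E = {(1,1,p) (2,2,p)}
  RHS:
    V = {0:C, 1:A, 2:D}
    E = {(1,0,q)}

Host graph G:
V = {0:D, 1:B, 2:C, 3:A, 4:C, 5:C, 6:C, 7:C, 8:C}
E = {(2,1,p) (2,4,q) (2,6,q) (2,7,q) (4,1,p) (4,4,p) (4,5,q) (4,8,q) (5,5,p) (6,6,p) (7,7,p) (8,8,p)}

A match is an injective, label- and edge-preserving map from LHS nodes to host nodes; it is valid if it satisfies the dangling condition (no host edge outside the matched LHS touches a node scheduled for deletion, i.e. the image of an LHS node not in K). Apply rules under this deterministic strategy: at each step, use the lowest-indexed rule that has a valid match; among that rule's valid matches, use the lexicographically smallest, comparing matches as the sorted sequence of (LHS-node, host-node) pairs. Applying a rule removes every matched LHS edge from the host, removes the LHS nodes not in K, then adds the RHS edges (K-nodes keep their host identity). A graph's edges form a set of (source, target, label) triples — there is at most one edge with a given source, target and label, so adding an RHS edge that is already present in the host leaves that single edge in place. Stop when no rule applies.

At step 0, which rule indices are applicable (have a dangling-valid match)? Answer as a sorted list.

R0: 4 valid matches — {0↦1, 1↦5, 2↦4}, {0↦1, 1↦6, 2↦2}, {0↦1, 1↦7, 2↦2} (+1 more)
R1: no valid match — LHS pattern not found

Answer: [R0]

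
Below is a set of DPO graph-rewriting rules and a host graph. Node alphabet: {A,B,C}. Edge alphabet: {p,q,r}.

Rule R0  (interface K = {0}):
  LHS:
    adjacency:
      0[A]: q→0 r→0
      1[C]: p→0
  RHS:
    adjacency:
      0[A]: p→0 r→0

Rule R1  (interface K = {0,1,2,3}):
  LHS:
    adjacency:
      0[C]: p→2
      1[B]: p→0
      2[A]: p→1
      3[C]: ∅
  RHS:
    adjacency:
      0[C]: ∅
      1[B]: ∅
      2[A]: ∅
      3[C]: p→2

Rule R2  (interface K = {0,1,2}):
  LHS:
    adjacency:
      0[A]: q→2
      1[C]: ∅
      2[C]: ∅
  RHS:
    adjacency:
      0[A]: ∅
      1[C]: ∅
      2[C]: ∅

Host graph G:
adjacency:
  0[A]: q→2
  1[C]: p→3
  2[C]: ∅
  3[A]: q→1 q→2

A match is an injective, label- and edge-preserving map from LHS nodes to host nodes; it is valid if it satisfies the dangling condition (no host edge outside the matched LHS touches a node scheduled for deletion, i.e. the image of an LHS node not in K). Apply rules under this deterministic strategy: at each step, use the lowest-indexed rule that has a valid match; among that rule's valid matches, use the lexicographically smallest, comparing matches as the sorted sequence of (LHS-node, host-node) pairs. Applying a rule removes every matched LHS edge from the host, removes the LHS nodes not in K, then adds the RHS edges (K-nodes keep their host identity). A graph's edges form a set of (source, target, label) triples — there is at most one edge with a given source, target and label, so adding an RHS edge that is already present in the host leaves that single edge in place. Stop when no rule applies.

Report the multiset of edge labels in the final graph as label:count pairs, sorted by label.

Answer: p:1

Derivation:
start.  V:4 E:4  edges: 0-q->2 1-p->3 3-q->1 3-q->2
1. fire R2 via {0↦0, 1↦1, 2↦2}  →  V:4 E:3  edges: 1-p->3 3-q->1 3-q->2
2. fire R2 via {0↦3, 1↦1, 2↦2}  →  V:4 E:2  edges: 1-p->3 3-q->1
3. fire R2 via {0↦3, 1↦2, 2↦1}  →  V:4 E:1  edges: 1-p->3
final graph: no rule applies after step 3
NF edges: [(1, 3, 'p')]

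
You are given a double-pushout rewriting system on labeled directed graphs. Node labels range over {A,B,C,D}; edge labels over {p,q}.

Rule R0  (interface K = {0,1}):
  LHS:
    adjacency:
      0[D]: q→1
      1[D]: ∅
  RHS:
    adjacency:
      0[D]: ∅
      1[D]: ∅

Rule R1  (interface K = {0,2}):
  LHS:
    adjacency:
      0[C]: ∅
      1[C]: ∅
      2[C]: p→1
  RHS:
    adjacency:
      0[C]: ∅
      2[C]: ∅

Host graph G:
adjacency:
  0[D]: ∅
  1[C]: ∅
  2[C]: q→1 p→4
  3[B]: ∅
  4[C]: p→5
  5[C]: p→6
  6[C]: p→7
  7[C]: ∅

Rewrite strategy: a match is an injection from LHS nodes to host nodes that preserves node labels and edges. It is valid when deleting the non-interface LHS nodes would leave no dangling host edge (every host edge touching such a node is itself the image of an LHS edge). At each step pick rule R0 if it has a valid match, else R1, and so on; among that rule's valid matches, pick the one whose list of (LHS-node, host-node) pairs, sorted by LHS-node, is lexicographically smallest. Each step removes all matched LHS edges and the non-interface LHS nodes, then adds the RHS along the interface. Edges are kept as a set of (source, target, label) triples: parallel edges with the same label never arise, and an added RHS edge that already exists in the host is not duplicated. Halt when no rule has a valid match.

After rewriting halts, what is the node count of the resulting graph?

Answer: 4

Rewrite trace:
start.  V:8 E:5  edges: 2-q->1 2-p->4 4-p->5 5-p->6 6-p->7
1. fire R1 via {0↦1, 1↦7, 2↦6}  →  V:7 E:4  edges: 2-q->1 2-p->4 4-p->5 5-p->6
2. fire R1 via {0↦1, 1↦6, 2↦5}  →  V:6 E:3  edges: 2-q->1 2-p->4 4-p->5
3. fire R1 via {0↦1, 1↦5, 2↦4}  →  V:5 E:2  edges: 2-q->1 2-p->4
4. fire R1 via {0↦1, 1↦4, 2↦2}  →  V:4 E:1  edges: 2-q->1
halt: no rule applies after step 4
NF nodes: {0:D, 1:C, 2:C, 3:B}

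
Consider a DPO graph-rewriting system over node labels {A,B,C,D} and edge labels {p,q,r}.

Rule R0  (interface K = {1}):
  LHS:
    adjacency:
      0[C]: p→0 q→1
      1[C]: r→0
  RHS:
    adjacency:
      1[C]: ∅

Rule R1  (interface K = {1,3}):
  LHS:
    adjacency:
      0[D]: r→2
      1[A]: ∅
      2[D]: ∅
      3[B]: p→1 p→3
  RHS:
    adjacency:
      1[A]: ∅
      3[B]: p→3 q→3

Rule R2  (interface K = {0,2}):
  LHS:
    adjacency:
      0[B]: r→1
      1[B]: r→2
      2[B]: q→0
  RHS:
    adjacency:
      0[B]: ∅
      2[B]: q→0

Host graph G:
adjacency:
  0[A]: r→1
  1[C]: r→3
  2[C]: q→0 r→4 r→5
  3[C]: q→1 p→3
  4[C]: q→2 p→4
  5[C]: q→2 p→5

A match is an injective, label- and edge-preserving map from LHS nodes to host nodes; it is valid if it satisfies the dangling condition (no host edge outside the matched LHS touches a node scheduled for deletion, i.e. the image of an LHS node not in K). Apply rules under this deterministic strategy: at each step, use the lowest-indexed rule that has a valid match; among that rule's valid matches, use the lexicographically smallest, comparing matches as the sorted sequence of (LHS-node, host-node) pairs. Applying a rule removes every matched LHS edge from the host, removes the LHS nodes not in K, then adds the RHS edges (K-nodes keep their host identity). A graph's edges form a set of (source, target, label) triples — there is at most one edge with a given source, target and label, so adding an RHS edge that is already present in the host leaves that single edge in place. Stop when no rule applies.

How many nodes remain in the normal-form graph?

Answer: 3

Derivation:
start.  V:6 E:11  edges: 0-r->1 1-r->3 2-q->0 2-r->4 2-r->5 3-q->1 3-p->3 4-q->2 4-p->4 5-q->2 5-p->5
1. fire R0 via {0↦3, 1↦1}  →  V:5 E:8  edges: 0-r->1 2-q->0 2-r->4 2-r->5 4-q->2 4-p->4 5-q->2 5-p->5
2. fire R0 via {0↦4, 1↦2}  →  V:4 E:5  edges: 0-r->1 2-q->0 2-r->5 5-q->2 5-p->5
3. fire R0 via {0↦5, 1↦2}  →  V:3 E:2  edges: 0-r->1 2-q->0
normal form: no rule applies after step 3
NF nodes: {0:A, 1:C, 2:C}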